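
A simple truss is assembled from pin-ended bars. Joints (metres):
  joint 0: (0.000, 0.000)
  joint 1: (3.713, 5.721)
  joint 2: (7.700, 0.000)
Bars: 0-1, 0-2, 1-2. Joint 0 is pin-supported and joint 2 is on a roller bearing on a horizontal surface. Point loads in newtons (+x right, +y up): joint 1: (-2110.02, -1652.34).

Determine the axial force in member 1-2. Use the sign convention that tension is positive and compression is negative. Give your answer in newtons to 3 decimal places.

939.694

N=3 nodes, M=3 members, R=3 reactions → 2N=6, M+R=6
member 0 (0-1): L=6.8203, (cx,cy)=(0.5444,0.8388)
member 1 (0-2): L=7.7000, (cx,cy)=(1.0000,0.0000)
member 2 (1-2): L=6.9732, (cx,cy)=(0.5718,-0.8204)
solve A·x = −loads:
  F[0-1] = -2888.9161 N (compression)
  F[0-2] = -537.2772 N (compression)
  F[1-2] = +939.6940 N (tension)
  Rx@0 = +2110.0200 N
  Ry@0 = +2423.2862 N
  Ry@2 = -770.9462 N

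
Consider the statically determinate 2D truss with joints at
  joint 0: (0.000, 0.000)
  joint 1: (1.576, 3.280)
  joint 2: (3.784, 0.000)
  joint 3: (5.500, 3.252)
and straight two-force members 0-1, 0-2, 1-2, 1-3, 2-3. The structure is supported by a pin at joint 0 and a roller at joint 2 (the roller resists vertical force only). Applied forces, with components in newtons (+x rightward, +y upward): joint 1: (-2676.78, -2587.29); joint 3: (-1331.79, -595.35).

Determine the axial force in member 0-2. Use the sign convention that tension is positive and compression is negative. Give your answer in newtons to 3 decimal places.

N=4 nodes, M=5 members, R=3 reactions → 2N=8, M+R=8
member 0 (0-1): L=3.6390, (cx,cy)=(0.4331,0.9014)
member 1 (0-2): L=3.7840, (cx,cy)=(1.0000,0.0000)
member 2 (1-2): L=3.9539, (cx,cy)=(0.5584,-0.8296)
member 3 (1-3): L=3.9241, (cx,cy)=(1.0000,-0.0071)
member 4 (2-3): L=3.6770, (cx,cy)=(0.4667,0.8844)
solve A·x = −loads:
  F[0-1] = -5219.4161 N (compression)
  F[0-2] = -1748.1015 N (compression)
  F[1-2] = +2560.9887 N (tension)
  F[1-3] = -1013.8470 N (compression)
  F[2-3] = -681.3309 N (compression)
  Rx@0 = +4008.5700 N
  Ry@0 = +4704.5283 N
  Ry@2 = -1521.8883 N

-1748.102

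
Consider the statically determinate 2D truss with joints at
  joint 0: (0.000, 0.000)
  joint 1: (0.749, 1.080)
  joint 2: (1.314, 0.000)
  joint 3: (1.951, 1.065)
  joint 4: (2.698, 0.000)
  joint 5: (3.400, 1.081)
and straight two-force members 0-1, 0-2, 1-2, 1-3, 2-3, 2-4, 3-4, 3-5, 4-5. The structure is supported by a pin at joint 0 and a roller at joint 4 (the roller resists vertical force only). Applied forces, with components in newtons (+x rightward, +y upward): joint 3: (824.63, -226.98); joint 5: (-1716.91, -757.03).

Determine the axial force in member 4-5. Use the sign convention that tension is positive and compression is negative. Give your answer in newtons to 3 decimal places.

-886.402

N=6 nodes, M=9 members, R=3 reactions → 2N=12, M+R=12
member 0 (0-1): L=1.3143, (cx,cy)=(0.5699,0.8217)
member 1 (0-2): L=1.3140, (cx,cy)=(1.0000,0.0000)
member 2 (1-2): L=1.2189, (cx,cy)=(0.4635,-0.8861)
member 3 (1-3): L=1.2021, (cx,cy)=(0.9999,-0.0125)
member 4 (2-3): L=1.2410, (cx,cy)=(0.5133,0.8582)
member 5 (2-4): L=1.3840, (cx,cy)=(1.0000,0.0000)
member 6 (3-4): L=1.3009, (cx,cy)=(0.5742,-0.8187)
member 7 (3-5): L=1.4491, (cx,cy)=(0.9999,0.0110)
member 8 (4-5): L=1.2889, (cx,cy)=(0.5446,0.8387)
solve A·x = −loads:
  F[0-1] = -277.7911 N (compression)
  F[0-2] = -733.9717 N (compression)
  F[1-2] = +261.5552 N (tension)
  F[1-3] = -279.5732 N (compression)
  F[2-3] = -270.0489 N (compression)
  F[2-4] = -474.1097 N (compression)
  F[3-4] = -15.0720 N (compression)
  F[3-5] = -1234.2207 N (compression)
  F[4-5] = -886.4022 N (compression)
  Rx@0 = +892.2800 N
  Ry@0 = +228.2683 N
  Ry@4 = +755.7417 N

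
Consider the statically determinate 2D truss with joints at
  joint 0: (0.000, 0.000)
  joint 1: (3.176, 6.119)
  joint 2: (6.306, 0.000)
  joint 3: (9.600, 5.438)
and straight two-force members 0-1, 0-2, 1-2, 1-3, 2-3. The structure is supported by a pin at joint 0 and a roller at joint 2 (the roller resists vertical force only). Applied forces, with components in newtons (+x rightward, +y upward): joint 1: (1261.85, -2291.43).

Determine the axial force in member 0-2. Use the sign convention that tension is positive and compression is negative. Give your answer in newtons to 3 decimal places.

N=4 nodes, M=5 members, R=3 reactions → 2N=8, M+R=8
member 0 (0-1): L=6.8941, (cx,cy)=(0.4607,0.8876)
member 1 (0-2): L=6.3060, (cx,cy)=(1.0000,0.0000)
member 2 (1-2): L=6.8731, (cx,cy)=(0.4554,-0.8903)
member 3 (1-3): L=6.4600, (cx,cy)=(0.9944,-0.1054)
member 4 (2-3): L=6.3579, (cx,cy)=(0.5181,0.8553)
solve A·x = −loads:
  F[0-1] = +98.1035 N (tension)
  F[0-2] = +1216.6556 N (tension)
  F[1-2] = -2671.6154 N (compression)
  F[1-3] = -0.0000 N (compression)
  F[2-3] = +0.0000 N (tension)
  Rx@0 = -1261.8500 N
  Ry@0 = -87.0733 N
  Ry@2 = +2378.5033 N

1216.656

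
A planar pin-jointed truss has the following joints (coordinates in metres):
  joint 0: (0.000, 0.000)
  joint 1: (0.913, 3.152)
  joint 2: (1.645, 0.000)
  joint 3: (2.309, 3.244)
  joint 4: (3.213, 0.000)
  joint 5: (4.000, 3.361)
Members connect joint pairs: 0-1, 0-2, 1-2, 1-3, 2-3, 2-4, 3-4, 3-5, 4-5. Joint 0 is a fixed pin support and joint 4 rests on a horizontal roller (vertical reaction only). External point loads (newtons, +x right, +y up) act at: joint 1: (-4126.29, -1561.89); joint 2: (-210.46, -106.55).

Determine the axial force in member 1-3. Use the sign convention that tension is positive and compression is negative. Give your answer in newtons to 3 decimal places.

1742.934

N=6 nodes, M=9 members, R=3 reactions → 2N=12, M+R=12
member 0 (0-1): L=3.2816, (cx,cy)=(0.2782,0.9605)
member 1 (0-2): L=1.6450, (cx,cy)=(1.0000,0.0000)
member 2 (1-2): L=3.2359, (cx,cy)=(0.2262,-0.9741)
member 3 (1-3): L=1.3990, (cx,cy)=(0.9978,0.0658)
member 4 (2-3): L=3.3113, (cx,cy)=(0.2005,0.9797)
member 5 (2-4): L=1.5680, (cx,cy)=(1.0000,0.0000)
member 6 (3-4): L=3.3676, (cx,cy)=(0.2684,-0.9633)
member 7 (3-5): L=1.6950, (cx,cy)=(0.9976,0.0690)
member 8 (4-5): L=3.4519, (cx,cy)=(0.2280,0.9737)
solve A·x = −loads:
  F[0-1] = -5432.5063 N (compression)
  F[0-2] = -2825.3134 N (compression)
  F[1-2] = +3871.0879 N (tension)
  F[1-3] = +1742.9338 N (tension)
  F[2-3] = -3740.1609 N (compression)
  F[2-4] = -989.1542 N (compression)
  F[3-4] = +3684.8218 N (tension)
  F[3-5] = +0.0000 N (tension)
  F[4-5] = +0.0000 N (tension)
  Rx@0 = +4336.7500 N
  Ry@0 = +5218.0154 N
  Ry@4 = -3549.5754 N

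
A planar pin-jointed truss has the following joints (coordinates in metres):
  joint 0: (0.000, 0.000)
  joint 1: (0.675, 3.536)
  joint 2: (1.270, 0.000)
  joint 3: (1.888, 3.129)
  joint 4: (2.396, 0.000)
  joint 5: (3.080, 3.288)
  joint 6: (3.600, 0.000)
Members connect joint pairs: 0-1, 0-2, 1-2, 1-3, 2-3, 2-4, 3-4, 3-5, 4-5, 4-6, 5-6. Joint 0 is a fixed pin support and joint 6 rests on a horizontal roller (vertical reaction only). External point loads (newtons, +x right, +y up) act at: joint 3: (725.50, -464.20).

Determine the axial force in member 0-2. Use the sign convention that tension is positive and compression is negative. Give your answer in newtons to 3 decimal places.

N=7 nodes, M=11 members, R=3 reactions → 2N=14, M+R=14
member 0 (0-1): L=3.5999, (cx,cy)=(0.1875,0.9823)
member 1 (0-2): L=1.2700, (cx,cy)=(1.0000,0.0000)
member 2 (1-2): L=3.5857, (cx,cy)=(0.1659,-0.9861)
member 3 (1-3): L=1.2795, (cx,cy)=(0.9481,-0.3181)
member 4 (2-3): L=3.1894, (cx,cy)=(0.1938,0.9810)
member 5 (2-4): L=1.1260, (cx,cy)=(1.0000,0.0000)
member 6 (3-4): L=3.1700, (cx,cy)=(0.1603,-0.9871)
member 7 (3-5): L=1.2026, (cx,cy)=(0.9912,0.1322)
member 8 (4-5): L=3.3584, (cx,cy)=(0.2037,0.9790)
member 9 (4-6): L=1.2040, (cx,cy)=(1.0000,0.0000)
member 10 (5-6): L=3.3289, (cx,cy)=(0.1562,-0.9877)
solve A·x = −loads:
  F[0-1] = +417.2279 N (tension)
  F[0-2] = +647.2665 N (tension)
  F[1-2] = -468.6688 N (compression)
  F[1-3] = +164.5501 N (tension)
  F[2-3] = +471.0996 N (tension)
  F[2-4] = +478.2151 N (tension)
  F[3-4] = -929.9563 N (compression)
  F[3-5] = -332.1016 N (compression)
  F[4-5] = +937.5894 N (tension)
  F[4-6] = +138.2282 N (tension)
  F[5-6] = -884.8905 N (compression)
  Rx@0 = -725.5000 N
  Ry@0 = -409.8275 N
  Ry@6 = +874.0275 N

647.267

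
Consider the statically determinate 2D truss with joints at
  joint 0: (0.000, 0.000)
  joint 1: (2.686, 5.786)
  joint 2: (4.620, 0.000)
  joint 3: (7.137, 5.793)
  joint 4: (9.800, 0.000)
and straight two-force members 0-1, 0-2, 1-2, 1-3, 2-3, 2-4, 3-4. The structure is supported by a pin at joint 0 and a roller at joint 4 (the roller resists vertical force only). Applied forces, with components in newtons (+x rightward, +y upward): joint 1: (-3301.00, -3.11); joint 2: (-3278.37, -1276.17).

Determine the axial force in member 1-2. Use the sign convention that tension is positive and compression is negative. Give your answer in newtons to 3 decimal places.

2767.260

N=5 nodes, M=7 members, R=3 reactions → 2N=10, M+R=10
member 0 (0-1): L=6.3791, (cx,cy)=(0.4211,0.9070)
member 1 (0-2): L=4.6200, (cx,cy)=(1.0000,0.0000)
member 2 (1-2): L=6.1007, (cx,cy)=(0.3170,-0.9484)
member 3 (1-3): L=4.4510, (cx,cy)=(1.0000,0.0016)
member 4 (2-3): L=6.3162, (cx,cy)=(0.3985,0.9172)
member 5 (2-4): L=5.1800, (cx,cy)=(1.0000,0.0000)
member 6 (3-4): L=6.3758, (cx,cy)=(0.4177,-0.9086)
solve A·x = −loads:
  F[0-1] = -2894.8777 N (compression)
  F[0-2] = -5360.4376 N (compression)
  F[1-2] = +2767.2600 N (tension)
  F[1-3] = +1204.8076 N (tension)
  F[2-3] = -1470.1303 N (compression)
  F[2-4] = -618.9588 N (compression)
  F[3-4] = +1481.9142 N (tension)
  Rx@0 = +6579.3700 N
  Ry@0 = +2625.7420 N
  Ry@4 = -1346.4620 N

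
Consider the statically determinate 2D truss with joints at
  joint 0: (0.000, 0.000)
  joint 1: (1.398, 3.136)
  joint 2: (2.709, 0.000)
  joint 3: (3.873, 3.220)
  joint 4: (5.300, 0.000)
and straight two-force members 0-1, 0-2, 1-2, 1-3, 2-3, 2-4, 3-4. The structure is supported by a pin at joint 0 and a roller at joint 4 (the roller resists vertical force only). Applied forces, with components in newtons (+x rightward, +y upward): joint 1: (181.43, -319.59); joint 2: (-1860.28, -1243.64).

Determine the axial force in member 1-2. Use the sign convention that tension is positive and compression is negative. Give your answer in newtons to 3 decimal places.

426.447

N=5 nodes, M=7 members, R=3 reactions → 2N=10, M+R=10
member 0 (0-1): L=3.4335, (cx,cy)=(0.4072,0.9134)
member 1 (0-2): L=2.7090, (cx,cy)=(1.0000,0.0000)
member 2 (1-2): L=3.3990, (cx,cy)=(0.3857,-0.9226)
member 3 (1-3): L=2.4764, (cx,cy)=(0.9994,0.0339)
member 4 (2-3): L=3.4239, (cx,cy)=(0.3400,0.9404)
member 5 (2-4): L=2.5910, (cx,cy)=(1.0000,0.0000)
member 6 (3-4): L=3.5220, (cx,cy)=(0.4052,-0.9142)
solve A·x = −loads:
  F[0-1] = -805.7271 N (compression)
  F[0-2] = -1350.7861 N (compression)
  F[1-2] = +426.4471 N (tension)
  F[1-3] = -674.3632 N (compression)
  F[2-3] = +904.0342 N (tension)
  F[2-4] = +366.6395 N (tension)
  F[3-4] = -904.9174 N (compression)
  Rx@0 = +1678.8500 N
  Ry@0 = +735.9145 N
  Ry@4 = +827.3155 N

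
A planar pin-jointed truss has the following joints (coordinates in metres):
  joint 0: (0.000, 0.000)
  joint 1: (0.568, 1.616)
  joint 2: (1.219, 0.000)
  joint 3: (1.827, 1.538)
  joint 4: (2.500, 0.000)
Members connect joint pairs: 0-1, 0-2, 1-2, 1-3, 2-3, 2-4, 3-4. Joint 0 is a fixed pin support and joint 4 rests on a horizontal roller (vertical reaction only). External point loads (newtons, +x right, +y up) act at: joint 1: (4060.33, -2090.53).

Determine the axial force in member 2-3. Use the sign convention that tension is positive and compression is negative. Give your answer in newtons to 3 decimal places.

3165.098

N=5 nodes, M=7 members, R=3 reactions → 2N=10, M+R=10
member 0 (0-1): L=1.7129, (cx,cy)=(0.3316,0.9434)
member 1 (0-2): L=1.2190, (cx,cy)=(1.0000,0.0000)
member 2 (1-2): L=1.7422, (cx,cy)=(0.3737,-0.9276)
member 3 (1-3): L=1.2614, (cx,cy)=(0.9981,-0.0618)
member 4 (2-3): L=1.6538, (cx,cy)=(0.3676,0.9300)
member 5 (2-4): L=1.2810, (cx,cy)=(1.0000,0.0000)
member 6 (3-4): L=1.6788, (cx,cy)=(0.4009,-0.9161)
solve A·x = −loads:
  F[0-1] = +1069.5502 N (tension)
  F[0-2] = +3705.6689 N (tension)
  F[1-2] = -3173.3111 N (compression)
  F[1-3] = -2524.7428 N (compression)
  F[2-3] = +3165.0981 N (tension)
  F[2-4] = +1356.3119 N (tension)
  F[3-4] = -3383.3252 N (compression)
  Rx@0 = -4060.3300 N
  Ry@0 = -1009.0357 N
  Ry@4 = +3099.5657 N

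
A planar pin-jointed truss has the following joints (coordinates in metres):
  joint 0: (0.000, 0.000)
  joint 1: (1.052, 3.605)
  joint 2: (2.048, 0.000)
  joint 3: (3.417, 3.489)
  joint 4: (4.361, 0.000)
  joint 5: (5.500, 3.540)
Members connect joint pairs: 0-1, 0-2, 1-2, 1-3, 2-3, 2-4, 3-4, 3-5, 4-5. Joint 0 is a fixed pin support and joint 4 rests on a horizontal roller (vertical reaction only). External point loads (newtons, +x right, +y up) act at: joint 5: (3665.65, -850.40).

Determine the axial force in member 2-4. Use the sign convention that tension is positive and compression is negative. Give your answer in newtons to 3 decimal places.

533.975

N=6 nodes, M=9 members, R=3 reactions → 2N=12, M+R=12
member 0 (0-1): L=3.7554, (cx,cy)=(0.2801,0.9600)
member 1 (0-2): L=2.0480, (cx,cy)=(1.0000,0.0000)
member 2 (1-2): L=3.7401, (cx,cy)=(0.2663,-0.9639)
member 3 (1-3): L=2.3678, (cx,cy)=(0.9988,-0.0490)
member 4 (2-3): L=3.7480, (cx,cy)=(0.3653,0.9309)
member 5 (2-4): L=2.3130, (cx,cy)=(1.0000,0.0000)
member 6 (3-4): L=3.6145, (cx,cy)=(0.2612,-0.9653)
member 7 (3-5): L=2.0836, (cx,cy)=(0.9997,0.0245)
member 8 (4-5): L=3.7187, (cx,cy)=(0.3063,0.9519)
solve A·x = −loads:
  F[0-1] = +3331.0331 N (tension)
  F[0-2] = +2732.5179 N (tension)
  F[1-2] = -3411.1703 N (compression)
  F[1-3] = +1843.7609 N (tension)
  F[2-3] = +3532.0383 N (tension)
  F[2-4] = +533.9753 N (tension)
  F[3-4] = -3211.9284 N (compression)
  F[3-5] = +3971.7362 N (tension)
  F[4-5] = -995.4572 N (compression)
  Rx@0 = -3665.6500 N
  Ry@0 = -3197.6626 N
  Ry@4 = +4048.0626 N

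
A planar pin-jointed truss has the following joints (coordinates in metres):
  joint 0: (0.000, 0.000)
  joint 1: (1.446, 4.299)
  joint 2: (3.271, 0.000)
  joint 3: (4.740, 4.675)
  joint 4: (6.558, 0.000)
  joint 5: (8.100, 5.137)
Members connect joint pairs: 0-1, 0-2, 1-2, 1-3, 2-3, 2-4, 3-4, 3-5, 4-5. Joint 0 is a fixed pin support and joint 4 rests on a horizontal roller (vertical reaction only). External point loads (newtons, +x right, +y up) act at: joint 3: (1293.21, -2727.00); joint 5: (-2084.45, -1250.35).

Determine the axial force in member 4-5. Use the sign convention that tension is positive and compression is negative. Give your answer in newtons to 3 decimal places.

N=6 nodes, M=9 members, R=3 reactions → 2N=12, M+R=12
member 0 (0-1): L=4.5357, (cx,cy)=(0.3188,0.9478)
member 1 (0-2): L=3.2710, (cx,cy)=(1.0000,0.0000)
member 2 (1-2): L=4.6703, (cx,cy)=(0.3908,-0.9205)
member 3 (1-3): L=3.3154, (cx,cy)=(0.9935,0.1134)
member 4 (2-3): L=4.9004, (cx,cy)=(0.2998,0.9540)
member 5 (2-4): L=3.2870, (cx,cy)=(1.0000,0.0000)
member 6 (3-4): L=5.0160, (cx,cy)=(0.3624,-0.9320)
member 7 (3-5): L=3.3916, (cx,cy)=(0.9907,0.1362)
member 8 (4-5): L=5.3634, (cx,cy)=(0.2875,0.9578)
solve A·x = −loads:
  F[0-1] = -1237.4441 N (compression)
  F[0-2] = -396.7352 N (compression)
  F[1-2] = +1168.6335 N (tension)
  F[1-3] = -856.6922 N (compression)
  F[2-3] = -1127.5730 N (compression)
  F[2-4] = +397.9416 N (tension)
  F[3-4] = -1930.5059 N (compression)
  F[3-5] = -1799.4787 N (compression)
  F[4-5] = -1049.5395 N (compression)
  Rx@0 = +791.2400 N
  Ry@0 = +1172.8742 N
  Ry@4 = +2804.4758 N

-1049.539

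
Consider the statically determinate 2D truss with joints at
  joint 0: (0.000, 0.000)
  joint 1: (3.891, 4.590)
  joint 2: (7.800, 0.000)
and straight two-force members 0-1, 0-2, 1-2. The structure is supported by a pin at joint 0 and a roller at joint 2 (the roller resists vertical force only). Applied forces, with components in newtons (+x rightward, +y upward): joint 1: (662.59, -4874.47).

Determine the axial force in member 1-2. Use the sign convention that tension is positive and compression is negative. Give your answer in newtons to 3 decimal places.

N=3 nodes, M=3 members, R=3 reactions → 2N=6, M+R=6
member 0 (0-1): L=6.0173, (cx,cy)=(0.6466,0.7628)
member 1 (0-2): L=7.8000, (cx,cy)=(1.0000,0.0000)
member 2 (1-2): L=6.0290, (cx,cy)=(0.6484,-0.7613)
solve A·x = −loads:
  F[0-1] = -2691.3364 N (compression)
  F[0-2] = +2402.9018 N (tension)
  F[1-2] = -3706.0637 N (compression)
  Rx@0 = -662.5900 N
  Ry@0 = +2052.9507 N
  Ry@2 = +2821.5193 N

-3706.064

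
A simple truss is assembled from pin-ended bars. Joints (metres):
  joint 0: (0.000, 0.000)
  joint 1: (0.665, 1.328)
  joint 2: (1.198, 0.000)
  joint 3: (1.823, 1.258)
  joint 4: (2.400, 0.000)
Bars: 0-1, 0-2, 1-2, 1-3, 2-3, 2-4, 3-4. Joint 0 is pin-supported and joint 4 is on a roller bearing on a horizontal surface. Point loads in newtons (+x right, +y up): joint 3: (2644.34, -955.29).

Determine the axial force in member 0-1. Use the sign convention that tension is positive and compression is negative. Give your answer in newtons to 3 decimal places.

N=5 nodes, M=7 members, R=3 reactions → 2N=10, M+R=10
member 0 (0-1): L=1.4852, (cx,cy)=(0.4478,0.8942)
member 1 (0-2): L=1.1980, (cx,cy)=(1.0000,0.0000)
member 2 (1-2): L=1.4310, (cx,cy)=(0.3725,-0.9280)
member 3 (1-3): L=1.1601, (cx,cy)=(0.9982,-0.0603)
member 4 (2-3): L=1.4047, (cx,cy)=(0.4449,0.8956)
member 5 (2-4): L=1.2020, (cx,cy)=(1.0000,0.0000)
member 6 (3-4): L=1.3840, (cx,cy)=(0.4169,-0.9090)
solve A·x = −loads:
  F[0-1] = +1293.2923 N (tension)
  F[0-2] = +2065.2656 N (tension)
  F[1-2] = -1315.7115 N (compression)
  F[1-3] = +1071.0954 N (tension)
  F[2-3] = +1363.4279 N (tension)
  F[2-4] = +968.5607 N (tension)
  F[3-4] = -2323.2251 N (compression)
  Rx@0 = -2644.3400 N
  Ry@0 = -1156.4072 N
  Ry@4 = +2111.6972 N

1293.292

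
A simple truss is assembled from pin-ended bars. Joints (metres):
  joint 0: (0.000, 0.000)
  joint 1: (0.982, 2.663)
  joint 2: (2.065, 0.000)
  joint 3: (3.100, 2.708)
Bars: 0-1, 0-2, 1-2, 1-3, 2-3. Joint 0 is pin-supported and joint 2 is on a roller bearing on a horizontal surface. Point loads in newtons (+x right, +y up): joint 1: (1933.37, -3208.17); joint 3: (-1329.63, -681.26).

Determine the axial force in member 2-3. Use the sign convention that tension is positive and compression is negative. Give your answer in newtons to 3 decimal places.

N=4 nodes, M=5 members, R=3 reactions → 2N=8, M+R=8
member 0 (0-1): L=2.8383, (cx,cy)=(0.3460,0.9382)
member 1 (0-2): L=2.0650, (cx,cy)=(1.0000,0.0000)
member 2 (1-2): L=2.8748, (cx,cy)=(0.3767,-0.9263)
member 3 (1-3): L=2.1185, (cx,cy)=(0.9998,0.0212)
member 4 (2-3): L=2.8990, (cx,cy)=(0.3570,0.9341)
solve A·x = −loads:
  F[0-1] = -630.4198 N (compression)
  F[0-2] = +821.8545 N (tension)
  F[1-2] = -2849.5232 N (compression)
  F[1-3] = -1078.2490 N (compression)
  F[2-3] = -704.8033 N (compression)
  Rx@0 = -603.7400 N
  Ry@0 = +591.4856 N
  Ry@2 = +3297.9444 N

-704.803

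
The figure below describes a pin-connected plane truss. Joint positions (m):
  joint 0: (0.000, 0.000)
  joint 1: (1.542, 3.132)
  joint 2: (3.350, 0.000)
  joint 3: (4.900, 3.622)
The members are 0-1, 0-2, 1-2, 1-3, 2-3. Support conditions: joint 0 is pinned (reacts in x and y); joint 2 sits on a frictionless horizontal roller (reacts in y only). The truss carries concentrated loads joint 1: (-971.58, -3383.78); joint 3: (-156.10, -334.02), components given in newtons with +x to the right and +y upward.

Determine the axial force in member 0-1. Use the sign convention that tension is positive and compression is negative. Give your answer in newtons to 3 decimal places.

-3063.905

N=4 nodes, M=5 members, R=3 reactions → 2N=8, M+R=8
member 0 (0-1): L=3.4910, (cx,cy)=(0.4417,0.8972)
member 1 (0-2): L=3.3500, (cx,cy)=(1.0000,0.0000)
member 2 (1-2): L=3.6164, (cx,cy)=(0.4999,-0.8661)
member 3 (1-3): L=3.3936, (cx,cy)=(0.9895,0.1444)
member 4 (2-3): L=3.9397, (cx,cy)=(0.3934,0.9194)
solve A·x = −loads:
  F[0-1] = -3063.9051 N (compression)
  F[0-2] = +225.6632 N (tension)
  F[1-2] = -735.5343 N (compression)
  F[1-3] = -14.1845 N (compression)
  F[2-3] = -361.0922 N (compression)
  Rx@0 = +1127.6800 N
  Ry@0 = +2748.8137 N
  Ry@2 = +968.9863 N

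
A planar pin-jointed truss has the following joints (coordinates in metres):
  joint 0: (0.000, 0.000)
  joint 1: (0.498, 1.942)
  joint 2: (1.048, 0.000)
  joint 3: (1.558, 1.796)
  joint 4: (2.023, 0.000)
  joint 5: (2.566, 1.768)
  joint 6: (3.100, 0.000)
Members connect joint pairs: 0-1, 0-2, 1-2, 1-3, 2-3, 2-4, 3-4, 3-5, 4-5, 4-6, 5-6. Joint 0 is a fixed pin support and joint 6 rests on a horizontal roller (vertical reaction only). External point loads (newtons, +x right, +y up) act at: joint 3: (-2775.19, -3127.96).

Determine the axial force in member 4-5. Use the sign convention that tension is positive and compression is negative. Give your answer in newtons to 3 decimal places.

N=7 nodes, M=11 members, R=3 reactions → 2N=14, M+R=14
member 0 (0-1): L=2.0048, (cx,cy)=(0.2484,0.9687)
member 1 (0-2): L=1.0480, (cx,cy)=(1.0000,0.0000)
member 2 (1-2): L=2.0184, (cx,cy)=(0.2725,-0.9622)
member 3 (1-3): L=1.0700, (cx,cy)=(0.9906,-0.1364)
member 4 (2-3): L=1.8670, (cx,cy)=(0.2732,0.9620)
member 5 (2-4): L=0.9750, (cx,cy)=(1.0000,0.0000)
member 6 (3-4): L=1.8552, (cx,cy)=(0.2506,-0.9681)
member 7 (3-5): L=1.0084, (cx,cy)=(0.9996,-0.0278)
member 8 (4-5): L=1.8495, (cx,cy)=(0.2936,0.9559)
member 9 (4-6): L=1.0770, (cx,cy)=(1.0000,0.0000)
member 10 (5-6): L=1.8469, (cx,cy)=(0.2891,-0.9573)
solve A·x = −loads:
  F[0-1] = -3266.0945 N (compression)
  F[0-2] = -1963.8943 N (compression)
  F[1-2] = +3542.4885 N (tension)
  F[1-3] = -1793.3811 N (compression)
  F[2-3] = -3543.1870 N (compression)
  F[2-4] = -30.7092 N (compression)
  F[3-4] = +36.3271 N (tension)
  F[3-5] = +21.6123 N (tension)
  F[4-5] = -36.7887 N (compression)
  F[4-6] = -10.8031 N (compression)
  F[5-6] = +37.3635 N (tension)
  Rx@0 = +2775.1900 N
  Ry@0 = +3163.7276 N
  Ry@6 = -35.7676 N

-36.789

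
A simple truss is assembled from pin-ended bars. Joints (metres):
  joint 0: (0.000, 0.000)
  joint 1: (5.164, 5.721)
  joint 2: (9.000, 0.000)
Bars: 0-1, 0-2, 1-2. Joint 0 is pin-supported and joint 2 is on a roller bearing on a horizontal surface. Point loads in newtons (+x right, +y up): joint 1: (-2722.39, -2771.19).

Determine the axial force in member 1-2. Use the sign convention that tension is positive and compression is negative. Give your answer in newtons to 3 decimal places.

N=3 nodes, M=3 members, R=3 reactions → 2N=6, M+R=6
member 0 (0-1): L=7.7069, (cx,cy)=(0.6700,0.7423)
member 1 (0-2): L=9.0000, (cx,cy)=(1.0000,0.0000)
member 2 (1-2): L=6.8880, (cx,cy)=(0.5569,-0.8306)
solve A·x = −loads:
  F[0-1] = -3922.4037 N (compression)
  F[0-2] = -94.1971 N (compression)
  F[1-2] = +169.1426 N (tension)
  Rx@0 = +2722.3900 N
  Ry@0 = +2911.6753 N
  Ry@2 = -140.4853 N

169.143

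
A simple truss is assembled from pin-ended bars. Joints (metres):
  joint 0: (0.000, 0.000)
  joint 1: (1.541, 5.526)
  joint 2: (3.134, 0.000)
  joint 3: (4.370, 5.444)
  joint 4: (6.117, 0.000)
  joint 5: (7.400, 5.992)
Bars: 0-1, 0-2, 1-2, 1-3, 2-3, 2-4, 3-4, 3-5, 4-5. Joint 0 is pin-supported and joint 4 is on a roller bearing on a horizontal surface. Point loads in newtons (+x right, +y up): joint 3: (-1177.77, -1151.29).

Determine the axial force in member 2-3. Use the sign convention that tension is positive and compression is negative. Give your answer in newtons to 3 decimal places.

-1435.447

N=6 nodes, M=9 members, R=3 reactions → 2N=12, M+R=12
member 0 (0-1): L=5.7368, (cx,cy)=(0.2686,0.9632)
member 1 (0-2): L=3.1340, (cx,cy)=(1.0000,0.0000)
member 2 (1-2): L=5.7510, (cx,cy)=(0.2770,-0.9609)
member 3 (1-3): L=2.8302, (cx,cy)=(0.9996,-0.0290)
member 4 (2-3): L=5.5825, (cx,cy)=(0.2214,0.9752)
member 5 (2-4): L=2.9830, (cx,cy)=(1.0000,0.0000)
member 6 (3-4): L=5.7174, (cx,cy)=(0.3056,-0.9522)
member 7 (3-5): L=3.0792, (cx,cy)=(0.9840,0.1780)
member 8 (4-5): L=6.1278, (cx,cy)=(0.2094,0.9778)
solve A·x = −loads:
  F[0-1] = -1429.5345 N (compression)
  F[0-2] = -793.7760 N (compression)
  F[1-2] = +1456.8258 N (tension)
  F[1-3] = -787.8566 N (compression)
  F[2-3] = -1435.4475 N (compression)
  F[2-4] = -72.4298 N (compression)
  F[3-4] = +237.0426 N (tension)
  F[3-5] = -0.0000 N (compression)
  F[4-5] = +0.0000 N (tension)
  Rx@0 = +1177.7700 N
  Ry@0 = +1376.9958 N
  Ry@4 = -225.7058 N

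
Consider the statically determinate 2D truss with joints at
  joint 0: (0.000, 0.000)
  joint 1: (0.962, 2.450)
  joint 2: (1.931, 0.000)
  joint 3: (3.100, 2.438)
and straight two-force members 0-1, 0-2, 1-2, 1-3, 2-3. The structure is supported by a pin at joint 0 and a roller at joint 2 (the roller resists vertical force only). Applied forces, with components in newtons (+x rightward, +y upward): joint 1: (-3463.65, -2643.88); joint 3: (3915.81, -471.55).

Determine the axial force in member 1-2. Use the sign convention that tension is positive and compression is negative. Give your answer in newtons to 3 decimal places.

-2339.106

N=4 nodes, M=5 members, R=3 reactions → 2N=8, M+R=8
member 0 (0-1): L=2.6321, (cx,cy)=(0.3655,0.9308)
member 1 (0-2): L=1.9310, (cx,cy)=(1.0000,0.0000)
member 2 (1-2): L=2.6347, (cx,cy)=(0.3678,-0.9299)
member 3 (1-3): L=2.1380, (cx,cy)=(1.0000,-0.0056)
member 4 (2-3): L=2.7038, (cx,cy)=(0.4324,0.9017)
solve A·x = −loads:
  F[0-1] = -528.4702 N (compression)
  F[0-2] = +645.3094 N (tension)
  F[1-2] = -2339.1057 N (compression)
  F[1-3] = +4130.8622 N (tension)
  F[2-3] = -497.2430 N (compression)
  Rx@0 = -452.1600 N
  Ry@0 = +491.9086 N
  Ry@2 = +2623.5214 N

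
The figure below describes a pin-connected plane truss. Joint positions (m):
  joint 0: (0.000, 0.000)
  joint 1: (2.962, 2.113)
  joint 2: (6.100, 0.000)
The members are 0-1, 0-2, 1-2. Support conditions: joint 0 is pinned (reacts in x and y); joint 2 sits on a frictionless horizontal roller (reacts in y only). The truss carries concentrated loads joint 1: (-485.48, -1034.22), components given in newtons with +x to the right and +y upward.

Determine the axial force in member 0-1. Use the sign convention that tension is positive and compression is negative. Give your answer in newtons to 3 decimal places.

-1205.689

N=3 nodes, M=3 members, R=3 reactions → 2N=6, M+R=6
member 0 (0-1): L=3.6384, (cx,cy)=(0.8141,0.5807)
member 1 (0-2): L=6.1000, (cx,cy)=(1.0000,0.0000)
member 2 (1-2): L=3.7831, (cx,cy)=(0.8295,-0.5585)
solve A·x = −loads:
  F[0-1] = -1205.6893 N (compression)
  F[0-2] = +496.0550 N (tension)
  F[1-2] = -598.0317 N (compression)
  Rx@0 = +485.4800 N
  Ry@0 = +700.1970 N
  Ry@2 = +334.0230 N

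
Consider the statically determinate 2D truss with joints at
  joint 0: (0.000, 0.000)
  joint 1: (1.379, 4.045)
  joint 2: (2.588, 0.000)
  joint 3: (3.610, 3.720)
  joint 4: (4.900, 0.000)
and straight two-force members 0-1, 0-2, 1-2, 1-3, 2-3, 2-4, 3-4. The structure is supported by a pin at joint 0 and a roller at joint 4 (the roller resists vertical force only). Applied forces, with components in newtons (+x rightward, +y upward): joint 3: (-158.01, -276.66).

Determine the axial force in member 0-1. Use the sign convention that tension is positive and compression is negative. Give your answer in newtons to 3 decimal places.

N=5 nodes, M=7 members, R=3 reactions → 2N=10, M+R=10
member 0 (0-1): L=4.2736, (cx,cy)=(0.3227,0.9465)
member 1 (0-2): L=2.5880, (cx,cy)=(1.0000,0.0000)
member 2 (1-2): L=4.2218, (cx,cy)=(0.2864,-0.9581)
member 3 (1-3): L=2.2545, (cx,cy)=(0.9896,-0.1442)
member 4 (2-3): L=3.8578, (cx,cy)=(0.2649,0.9643)
member 5 (2-4): L=2.3120, (cx,cy)=(1.0000,0.0000)
member 6 (3-4): L=3.9373, (cx,cy)=(0.3276,-0.9448)
solve A·x = −loads:
  F[0-1] = -203.6892 N (compression)
  F[0-2] = -92.2838 N (compression)
  F[1-2] = +220.8290 N (tension)
  F[1-3] = -130.3261 N (compression)
  F[2-3] = -219.4200 N (compression)
  F[2-4] = +29.0827 N (tension)
  F[3-4] = -88.7659 N (compression)
  Rx@0 = +158.0100 N
  Ry@0 = +192.7936 N
  Ry@4 = +83.8664 N

-203.689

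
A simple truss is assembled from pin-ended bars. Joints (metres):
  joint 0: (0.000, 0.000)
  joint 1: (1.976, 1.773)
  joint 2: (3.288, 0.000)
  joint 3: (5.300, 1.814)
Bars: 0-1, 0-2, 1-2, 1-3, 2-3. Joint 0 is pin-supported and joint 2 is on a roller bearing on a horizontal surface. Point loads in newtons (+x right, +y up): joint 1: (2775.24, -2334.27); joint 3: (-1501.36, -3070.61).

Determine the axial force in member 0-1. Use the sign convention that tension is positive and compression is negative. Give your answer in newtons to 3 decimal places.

N=4 nodes, M=5 members, R=3 reactions → 2N=8, M+R=8
member 0 (0-1): L=2.6548, (cx,cy)=(0.7443,0.6678)
member 1 (0-2): L=3.2880, (cx,cy)=(1.0000,0.0000)
member 2 (1-2): L=2.2056, (cx,cy)=(0.5948,-0.8038)
member 3 (1-3): L=3.3243, (cx,cy)=(0.9999,0.0123)
member 4 (2-3): L=2.7090, (cx,cy)=(0.7427,0.6696)
solve A·x = −loads:
  F[0-1] = +2419.3446 N (tension)
  F[0-2] = -526.8495 N (compression)
  F[1-2] = -4884.2547 N (compression)
  F[1-3] = +1930.9725 N (tension)
  F[2-3] = -4621.1870 N (compression)
  Rx@0 = -1273.8800 N
  Ry@0 = -1615.7356 N
  Ry@2 = +7020.6156 N

2419.345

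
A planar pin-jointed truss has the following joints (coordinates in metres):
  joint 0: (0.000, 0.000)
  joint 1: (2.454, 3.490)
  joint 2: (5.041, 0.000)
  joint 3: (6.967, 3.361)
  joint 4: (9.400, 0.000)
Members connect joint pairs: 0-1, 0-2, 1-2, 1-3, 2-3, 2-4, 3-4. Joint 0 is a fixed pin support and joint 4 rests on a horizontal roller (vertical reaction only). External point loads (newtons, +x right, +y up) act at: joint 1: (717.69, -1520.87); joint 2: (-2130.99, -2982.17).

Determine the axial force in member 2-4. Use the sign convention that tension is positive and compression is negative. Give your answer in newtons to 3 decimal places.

N=5 nodes, M=7 members, R=3 reactions → 2N=10, M+R=10
member 0 (0-1): L=4.2664, (cx,cy)=(0.5752,0.8180)
member 1 (0-2): L=5.0410, (cx,cy)=(1.0000,0.0000)
member 2 (1-2): L=4.3443, (cx,cy)=(0.5955,-0.8034)
member 3 (1-3): L=4.5148, (cx,cy)=(0.9996,-0.0286)
member 4 (2-3): L=3.8737, (cx,cy)=(0.4972,0.8676)
member 5 (2-4): L=4.3590, (cx,cy)=(1.0000,0.0000)
member 6 (3-4): L=4.1492, (cx,cy)=(0.5864,-0.8100)
solve A·x = −loads:
  F[0-1] = -2738.6489 N (compression)
  F[0-2] = +161.9475 N (tension)
  F[1-2] = +998.2225 N (tension)
  F[1-3] = -2888.5556 N (compression)
  F[2-3] = +2512.8435 N (tension)
  F[2-4] = +1638.0030 N (tension)
  F[3-4] = -2793.4206 N (compression)
  Rx@0 = +1413.3000 N
  Ry@0 = +2240.2664 N
  Ry@4 = +2262.7736 N

1638.003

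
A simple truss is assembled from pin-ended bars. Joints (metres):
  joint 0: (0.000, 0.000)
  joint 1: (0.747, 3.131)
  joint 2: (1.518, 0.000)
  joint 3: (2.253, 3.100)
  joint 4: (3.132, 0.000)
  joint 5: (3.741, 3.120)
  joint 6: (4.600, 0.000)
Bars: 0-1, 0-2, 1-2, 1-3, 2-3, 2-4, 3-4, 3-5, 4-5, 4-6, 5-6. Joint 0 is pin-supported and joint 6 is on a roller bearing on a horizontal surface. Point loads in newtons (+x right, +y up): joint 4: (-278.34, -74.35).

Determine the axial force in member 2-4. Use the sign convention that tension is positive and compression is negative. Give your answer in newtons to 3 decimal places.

-261.096

N=7 nodes, M=11 members, R=3 reactions → 2N=14, M+R=14
member 0 (0-1): L=3.2189, (cx,cy)=(0.2321,0.9727)
member 1 (0-2): L=1.5180, (cx,cy)=(1.0000,0.0000)
member 2 (1-2): L=3.2245, (cx,cy)=(0.2391,-0.9710)
member 3 (1-3): L=1.5063, (cx,cy)=(0.9998,-0.0206)
member 4 (2-3): L=3.1859, (cx,cy)=(0.2307,0.9730)
member 5 (2-4): L=1.6140, (cx,cy)=(1.0000,0.0000)
member 6 (3-4): L=3.2222, (cx,cy)=(0.2728,-0.9621)
member 7 (3-5): L=1.4881, (cx,cy)=(0.9999,0.0134)
member 8 (4-5): L=3.1789, (cx,cy)=(0.1916,0.9815)
member 9 (4-6): L=1.4680, (cx,cy)=(1.0000,0.0000)
member 10 (5-6): L=3.2361, (cx,cy)=(0.2654,-0.9641)
solve A·x = −loads:
  F[0-1] = -24.3933 N (compression)
  F[0-2] = -272.6791 N (compression)
  F[1-2] = +24.6813 N (tension)
  F[1-3] = -11.5648 N (compression)
  F[2-3] = -24.6297 N (compression)
  F[2-4] = -261.0956 N (compression)
  F[3-4] = +24.3291 N (tension)
  F[3-5] = -23.8834 N (compression)
  F[4-5] = +51.9050 N (tension)
  F[4-6] = +13.9375 N (tension)
  F[5-6] = -52.5062 N (compression)
  Rx@0 = +278.3400 N
  Ry@0 = +23.7273 N
  Ry@6 = +50.6227 N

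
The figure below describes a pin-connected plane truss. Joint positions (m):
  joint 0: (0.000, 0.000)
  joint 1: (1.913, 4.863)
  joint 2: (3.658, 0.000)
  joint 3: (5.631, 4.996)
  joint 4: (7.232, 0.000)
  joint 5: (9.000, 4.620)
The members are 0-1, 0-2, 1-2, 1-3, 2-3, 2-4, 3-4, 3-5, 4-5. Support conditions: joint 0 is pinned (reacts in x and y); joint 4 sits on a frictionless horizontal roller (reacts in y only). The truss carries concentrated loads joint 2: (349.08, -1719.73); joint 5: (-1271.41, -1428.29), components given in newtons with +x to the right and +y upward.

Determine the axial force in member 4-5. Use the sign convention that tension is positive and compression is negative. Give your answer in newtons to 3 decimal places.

-1612.371

N=6 nodes, M=9 members, R=3 reactions → 2N=12, M+R=12
member 0 (0-1): L=5.2257, (cx,cy)=(0.3661,0.9306)
member 1 (0-2): L=3.6580, (cx,cy)=(1.0000,0.0000)
member 2 (1-2): L=5.1666, (cx,cy)=(0.3377,-0.9412)
member 3 (1-3): L=3.7204, (cx,cy)=(0.9994,0.0357)
member 4 (2-3): L=5.3715, (cx,cy)=(0.3673,0.9301)
member 5 (2-4): L=3.5740, (cx,cy)=(1.0000,0.0000)
member 6 (3-4): L=5.2463, (cx,cy)=(0.3052,-0.9523)
member 7 (3-5): L=3.3899, (cx,cy)=(0.9938,-0.1109)
member 8 (4-5): L=4.9467, (cx,cy)=(0.3574,0.9339)
solve A·x = −loads:
  F[0-1] = -1410.8489 N (compression)
  F[0-2] = -405.8568 N (compression)
  F[1-2] = +1357.8258 N (tension)
  F[1-3] = -975.6972 N (compression)
  F[2-3] = +474.8893 N (tension)
  F[2-4] = -470.7683 N (compression)
  F[3-4] = -345.7238 N (compression)
  F[3-5] = -699.4530 N (compression)
  F[4-5] = -1612.3706 N (compression)
  Rx@0 = +922.3300 N
  Ry@0 = +1312.9166 N
  Ry@4 = +1835.1034 N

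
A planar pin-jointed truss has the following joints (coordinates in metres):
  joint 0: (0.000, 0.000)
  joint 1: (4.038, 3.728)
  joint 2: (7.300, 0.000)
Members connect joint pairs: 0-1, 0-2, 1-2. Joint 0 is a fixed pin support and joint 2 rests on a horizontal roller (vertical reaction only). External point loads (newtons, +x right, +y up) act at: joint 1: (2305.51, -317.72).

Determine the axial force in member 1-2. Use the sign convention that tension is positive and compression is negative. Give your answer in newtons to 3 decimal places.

N=3 nodes, M=3 members, R=3 reactions → 2N=6, M+R=6
member 0 (0-1): L=5.4958, (cx,cy)=(0.7347,0.6783)
member 1 (0-2): L=7.3000, (cx,cy)=(1.0000,0.0000)
member 2 (1-2): L=4.9536, (cx,cy)=(0.6585,-0.7526)
solve A·x = −loads:
  F[0-1] = +1526.3959 N (tension)
  F[0-2] = +1183.9942 N (tension)
  F[1-2] = -1798.0045 N (compression)
  Rx@0 = -2305.5100 N
  Ry@0 = -1035.4163 N
  Ry@2 = +1353.1363 N

-1798.004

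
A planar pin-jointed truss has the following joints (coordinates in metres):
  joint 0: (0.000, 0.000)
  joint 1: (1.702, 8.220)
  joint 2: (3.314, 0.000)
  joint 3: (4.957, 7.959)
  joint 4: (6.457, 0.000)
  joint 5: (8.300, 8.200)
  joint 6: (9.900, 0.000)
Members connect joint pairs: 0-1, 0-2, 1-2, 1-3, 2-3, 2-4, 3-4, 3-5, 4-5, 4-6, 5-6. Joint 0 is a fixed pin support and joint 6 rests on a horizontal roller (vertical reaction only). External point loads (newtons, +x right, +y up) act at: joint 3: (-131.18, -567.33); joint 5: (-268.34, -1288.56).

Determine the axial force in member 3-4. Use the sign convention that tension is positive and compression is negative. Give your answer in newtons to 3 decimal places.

225.472

N=7 nodes, M=11 members, R=3 reactions → 2N=14, M+R=14
member 0 (0-1): L=8.3944, (cx,cy)=(0.2028,0.9792)
member 1 (0-2): L=3.3140, (cx,cy)=(1.0000,0.0000)
member 2 (1-2): L=8.3766, (cx,cy)=(0.1924,-0.9813)
member 3 (1-3): L=3.2654, (cx,cy)=(0.9968,-0.0799)
member 4 (2-3): L=8.1268, (cx,cy)=(0.2022,0.9794)
member 5 (2-4): L=3.1430, (cx,cy)=(1.0000,0.0000)
member 6 (3-4): L=8.0991, (cx,cy)=(0.1852,-0.9827)
member 7 (3-5): L=3.3517, (cx,cy)=(0.9974,0.0719)
member 8 (4-5): L=8.4046, (cx,cy)=(0.2193,0.9757)
member 9 (4-6): L=3.4430, (cx,cy)=(1.0000,0.0000)
member 10 (5-6): L=8.3546, (cx,cy)=(0.1915,-0.9815)
solve A·x = −loads:
  F[0-1] = -836.6151 N (compression)
  F[0-2] = -229.8919 N (compression)
  F[1-2] = +862.2621 N (tension)
  F[1-3] = -336.6402 N (compression)
  F[2-3] = -863.9860 N (compression)
  F[2-4] = +110.7154 N (tension)
  F[3-4] = +225.4720 N (tension)
  F[3-5] = -421.9061 N (compression)
  F[4-5] = -227.0987 N (compression)
  F[4-6] = +202.2735 N (tension)
  F[5-6] = -1056.2015 N (compression)
  Rx@0 = +399.5200 N
  Ry@0 = +819.2382 N
  Ry@6 = +1036.6518 N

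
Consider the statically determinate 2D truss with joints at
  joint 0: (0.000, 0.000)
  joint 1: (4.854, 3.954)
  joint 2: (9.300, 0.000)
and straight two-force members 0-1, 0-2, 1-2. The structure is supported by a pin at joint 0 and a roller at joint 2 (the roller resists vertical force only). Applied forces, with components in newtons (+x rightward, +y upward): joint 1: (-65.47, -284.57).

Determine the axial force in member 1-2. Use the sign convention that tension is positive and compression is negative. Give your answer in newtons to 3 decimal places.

-181.614

N=3 nodes, M=3 members, R=3 reactions → 2N=6, M+R=6
member 0 (0-1): L=6.2606, (cx,cy)=(0.7753,0.6316)
member 1 (0-2): L=9.3000, (cx,cy)=(1.0000,0.0000)
member 2 (1-2): L=5.9499, (cx,cy)=(0.7472,-0.6646)
solve A·x = −loads:
  F[0-1] = -259.4789 N (compression)
  F[0-2] = +135.7097 N (tension)
  F[1-2] = -181.6140 N (compression)
  Rx@0 = +65.4700 N
  Ry@0 = +163.8781 N
  Ry@2 = +120.6919 N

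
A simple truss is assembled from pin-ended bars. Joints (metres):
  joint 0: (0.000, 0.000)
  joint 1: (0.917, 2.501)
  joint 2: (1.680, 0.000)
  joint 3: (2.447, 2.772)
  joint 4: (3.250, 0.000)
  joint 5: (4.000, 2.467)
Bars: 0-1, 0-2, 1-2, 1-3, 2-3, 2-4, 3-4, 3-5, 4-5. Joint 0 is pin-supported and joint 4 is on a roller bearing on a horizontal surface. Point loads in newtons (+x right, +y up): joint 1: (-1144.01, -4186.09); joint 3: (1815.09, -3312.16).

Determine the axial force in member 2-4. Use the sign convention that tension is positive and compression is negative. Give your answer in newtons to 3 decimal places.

N=6 nodes, M=9 members, R=3 reactions → 2N=12, M+R=12
member 0 (0-1): L=2.6638, (cx,cy)=(0.3442,0.9389)
member 1 (0-2): L=1.6800, (cx,cy)=(1.0000,0.0000)
member 2 (1-2): L=2.6148, (cx,cy)=(0.2918,-0.9565)
member 3 (1-3): L=1.5538, (cx,cy)=(0.9847,0.1744)
member 4 (2-3): L=2.8762, (cx,cy)=(0.2667,0.9638)
member 5 (2-4): L=1.5700, (cx,cy)=(1.0000,0.0000)
member 6 (3-4): L=2.8860, (cx,cy)=(0.2782,-0.9605)
member 7 (3-5): L=1.5827, (cx,cy)=(0.9813,-0.1927)
member 8 (4-5): L=2.5785, (cx,cy)=(0.2909,0.9568)
solve A·x = −loads:
  F[0-1] = -3360.9761 N (compression)
  F[0-2] = +1828.0746 N (tension)
  F[1-2] = -1024.4715 N (compression)
  F[1-3] = +290.4080 N (tension)
  F[2-3] = +1016.7042 N (tension)
  F[2-4] = +1258.0031 N (tension)
  F[3-4] = -4521.2362 N (compression)
  F[3-5] = -0.0000 N (tension)
  F[4-5] = +0.0000 N (tension)
  Rx@0 = -671.0800 N
  Ry@0 = +3155.5545 N
  Ry@4 = +4342.6955 N

1258.003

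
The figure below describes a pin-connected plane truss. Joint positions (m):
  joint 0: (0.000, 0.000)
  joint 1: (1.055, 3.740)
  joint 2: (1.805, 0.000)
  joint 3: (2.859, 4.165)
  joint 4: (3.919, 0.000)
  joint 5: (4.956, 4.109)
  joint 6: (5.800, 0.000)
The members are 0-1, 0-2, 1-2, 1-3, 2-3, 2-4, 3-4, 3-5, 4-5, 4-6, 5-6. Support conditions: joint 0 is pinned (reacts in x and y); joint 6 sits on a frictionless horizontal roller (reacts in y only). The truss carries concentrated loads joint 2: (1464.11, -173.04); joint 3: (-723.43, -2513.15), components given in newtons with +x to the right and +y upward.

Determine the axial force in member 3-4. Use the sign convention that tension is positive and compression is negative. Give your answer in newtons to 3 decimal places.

-788.122

N=7 nodes, M=11 members, R=3 reactions → 2N=14, M+R=14
member 0 (0-1): L=3.8860, (cx,cy)=(0.2715,0.9624)
member 1 (0-2): L=1.8050, (cx,cy)=(1.0000,0.0000)
member 2 (1-2): L=3.8145, (cx,cy)=(0.1966,-0.9805)
member 3 (1-3): L=1.8534, (cx,cy)=(0.9734,0.2293)
member 4 (2-3): L=4.2963, (cx,cy)=(0.2453,0.9694)
member 5 (2-4): L=2.1140, (cx,cy)=(1.0000,0.0000)
member 6 (3-4): L=4.2978, (cx,cy)=(0.2466,-0.9691)
member 7 (3-5): L=2.0977, (cx,cy)=(0.9996,-0.0267)
member 8 (4-5): L=4.2378, (cx,cy)=(0.2447,0.9696)
member 9 (4-6): L=1.8810, (cx,cy)=(1.0000,0.0000)
member 10 (5-6): L=4.1948, (cx,cy)=(0.2012,-0.9795)
solve A·x = −loads:
  F[0-1] = -1987.6819 N (compression)
  F[0-2] = +1280.3172 N (tension)
  F[1-2] = +1739.2804 N (tension)
  F[1-3] = -905.7501 N (compression)
  F[2-3] = -1580.5917 N (compression)
  F[2-4] = +545.9480 N (tension)
  F[3-4] = -788.1220 N (compression)
  F[3-5] = -351.6912 N (compression)
  F[4-5] = +787.7225 N (tension)
  F[4-6] = +158.8099 N (tension)
  F[5-6] = -789.3048 N (compression)
  Rx@0 = -740.6800 N
  Ry@0 = +1913.0267 N
  Ry@6 = +773.1633 N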